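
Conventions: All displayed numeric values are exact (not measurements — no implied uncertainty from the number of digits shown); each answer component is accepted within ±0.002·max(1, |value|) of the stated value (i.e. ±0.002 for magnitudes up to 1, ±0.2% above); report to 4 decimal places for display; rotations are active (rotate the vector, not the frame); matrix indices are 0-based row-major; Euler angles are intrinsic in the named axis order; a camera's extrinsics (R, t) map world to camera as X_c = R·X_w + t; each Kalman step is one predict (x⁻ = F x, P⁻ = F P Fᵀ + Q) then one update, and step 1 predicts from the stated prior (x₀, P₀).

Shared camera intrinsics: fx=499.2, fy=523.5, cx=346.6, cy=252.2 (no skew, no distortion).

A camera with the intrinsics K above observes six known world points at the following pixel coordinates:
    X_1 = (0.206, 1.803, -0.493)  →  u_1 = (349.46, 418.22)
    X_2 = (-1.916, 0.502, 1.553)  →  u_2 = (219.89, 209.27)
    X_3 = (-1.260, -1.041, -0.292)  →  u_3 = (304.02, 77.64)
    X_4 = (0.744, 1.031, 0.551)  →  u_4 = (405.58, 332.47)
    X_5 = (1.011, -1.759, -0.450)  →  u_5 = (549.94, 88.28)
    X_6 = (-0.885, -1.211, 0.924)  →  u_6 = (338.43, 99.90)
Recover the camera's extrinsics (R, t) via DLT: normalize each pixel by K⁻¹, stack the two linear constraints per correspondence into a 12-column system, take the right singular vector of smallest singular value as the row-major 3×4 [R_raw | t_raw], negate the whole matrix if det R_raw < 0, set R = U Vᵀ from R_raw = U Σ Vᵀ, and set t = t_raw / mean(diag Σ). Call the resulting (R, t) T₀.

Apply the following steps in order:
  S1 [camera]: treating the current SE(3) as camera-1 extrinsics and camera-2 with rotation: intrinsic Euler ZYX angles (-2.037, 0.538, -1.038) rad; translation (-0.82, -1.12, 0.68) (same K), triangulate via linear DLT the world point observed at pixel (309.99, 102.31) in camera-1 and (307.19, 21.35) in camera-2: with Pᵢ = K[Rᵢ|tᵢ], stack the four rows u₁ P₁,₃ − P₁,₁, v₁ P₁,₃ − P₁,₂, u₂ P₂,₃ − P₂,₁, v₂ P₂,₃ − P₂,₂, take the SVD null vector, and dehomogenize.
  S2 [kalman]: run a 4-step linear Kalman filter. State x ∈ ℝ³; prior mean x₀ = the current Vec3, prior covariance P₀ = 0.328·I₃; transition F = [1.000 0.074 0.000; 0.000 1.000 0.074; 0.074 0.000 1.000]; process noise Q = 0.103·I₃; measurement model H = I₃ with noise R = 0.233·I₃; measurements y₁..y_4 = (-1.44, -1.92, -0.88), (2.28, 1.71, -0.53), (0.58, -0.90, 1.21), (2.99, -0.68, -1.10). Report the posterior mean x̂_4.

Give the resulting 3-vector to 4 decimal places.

result = (1.6884, -0.4833, -0.2512)

source (pnp_recover): camera pose = R=[0.9386 -0.3354 -0.0806; 0.3275 0.9398 -0.0972; 0.1083 0.0649 0.9920], t=(0.4001, -0.2400, 5.3002)
after S1 (triangulate): (-1.2198, -1.1383, 1.3423)
after S2 (kf_track): (1.6884, -0.4833, -0.2512)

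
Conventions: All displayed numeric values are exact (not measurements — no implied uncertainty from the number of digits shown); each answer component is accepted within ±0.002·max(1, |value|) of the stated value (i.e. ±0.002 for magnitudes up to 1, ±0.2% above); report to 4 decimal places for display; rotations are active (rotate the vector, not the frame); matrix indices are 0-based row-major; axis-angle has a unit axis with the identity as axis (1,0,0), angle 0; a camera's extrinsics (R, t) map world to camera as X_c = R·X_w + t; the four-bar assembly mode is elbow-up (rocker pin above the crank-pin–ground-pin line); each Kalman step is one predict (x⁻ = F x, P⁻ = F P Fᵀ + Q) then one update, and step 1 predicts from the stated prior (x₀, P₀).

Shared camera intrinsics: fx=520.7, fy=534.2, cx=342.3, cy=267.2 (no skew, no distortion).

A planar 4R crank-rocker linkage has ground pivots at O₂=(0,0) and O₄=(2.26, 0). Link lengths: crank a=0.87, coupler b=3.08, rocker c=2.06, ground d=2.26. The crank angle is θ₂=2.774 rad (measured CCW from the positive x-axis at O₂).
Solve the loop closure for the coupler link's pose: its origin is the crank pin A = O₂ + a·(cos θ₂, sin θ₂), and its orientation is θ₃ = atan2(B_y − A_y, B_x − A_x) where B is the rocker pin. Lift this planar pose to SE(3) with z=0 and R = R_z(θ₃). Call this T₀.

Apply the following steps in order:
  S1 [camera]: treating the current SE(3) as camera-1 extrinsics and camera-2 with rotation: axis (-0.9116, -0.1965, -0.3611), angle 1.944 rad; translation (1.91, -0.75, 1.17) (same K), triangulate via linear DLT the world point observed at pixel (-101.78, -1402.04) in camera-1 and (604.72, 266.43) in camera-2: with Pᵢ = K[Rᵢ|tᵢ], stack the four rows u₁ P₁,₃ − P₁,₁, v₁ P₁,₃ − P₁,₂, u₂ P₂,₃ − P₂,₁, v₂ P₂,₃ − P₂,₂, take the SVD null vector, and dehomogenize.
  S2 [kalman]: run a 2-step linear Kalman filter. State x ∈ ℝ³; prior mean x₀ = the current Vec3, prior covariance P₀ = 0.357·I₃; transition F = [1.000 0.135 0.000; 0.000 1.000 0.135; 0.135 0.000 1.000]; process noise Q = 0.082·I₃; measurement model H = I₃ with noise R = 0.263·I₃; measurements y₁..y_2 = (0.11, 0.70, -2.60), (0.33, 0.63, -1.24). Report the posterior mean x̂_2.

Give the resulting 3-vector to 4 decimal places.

source (fourbar_fk): coupler pose = R=[0.8367 -0.5477 0.0000; 0.5477 0.8367 0.0000; 0.0000 0.0000 1.0000], t=(-0.8119, 0.3127, 0.0000)
after S1 (triangulate): (-0.2486, -1.3762, 0.3120)
after S2 (kf_track): (0.1263, 0.1633, -1.3224)

result = (0.1263, 0.1633, -1.3224)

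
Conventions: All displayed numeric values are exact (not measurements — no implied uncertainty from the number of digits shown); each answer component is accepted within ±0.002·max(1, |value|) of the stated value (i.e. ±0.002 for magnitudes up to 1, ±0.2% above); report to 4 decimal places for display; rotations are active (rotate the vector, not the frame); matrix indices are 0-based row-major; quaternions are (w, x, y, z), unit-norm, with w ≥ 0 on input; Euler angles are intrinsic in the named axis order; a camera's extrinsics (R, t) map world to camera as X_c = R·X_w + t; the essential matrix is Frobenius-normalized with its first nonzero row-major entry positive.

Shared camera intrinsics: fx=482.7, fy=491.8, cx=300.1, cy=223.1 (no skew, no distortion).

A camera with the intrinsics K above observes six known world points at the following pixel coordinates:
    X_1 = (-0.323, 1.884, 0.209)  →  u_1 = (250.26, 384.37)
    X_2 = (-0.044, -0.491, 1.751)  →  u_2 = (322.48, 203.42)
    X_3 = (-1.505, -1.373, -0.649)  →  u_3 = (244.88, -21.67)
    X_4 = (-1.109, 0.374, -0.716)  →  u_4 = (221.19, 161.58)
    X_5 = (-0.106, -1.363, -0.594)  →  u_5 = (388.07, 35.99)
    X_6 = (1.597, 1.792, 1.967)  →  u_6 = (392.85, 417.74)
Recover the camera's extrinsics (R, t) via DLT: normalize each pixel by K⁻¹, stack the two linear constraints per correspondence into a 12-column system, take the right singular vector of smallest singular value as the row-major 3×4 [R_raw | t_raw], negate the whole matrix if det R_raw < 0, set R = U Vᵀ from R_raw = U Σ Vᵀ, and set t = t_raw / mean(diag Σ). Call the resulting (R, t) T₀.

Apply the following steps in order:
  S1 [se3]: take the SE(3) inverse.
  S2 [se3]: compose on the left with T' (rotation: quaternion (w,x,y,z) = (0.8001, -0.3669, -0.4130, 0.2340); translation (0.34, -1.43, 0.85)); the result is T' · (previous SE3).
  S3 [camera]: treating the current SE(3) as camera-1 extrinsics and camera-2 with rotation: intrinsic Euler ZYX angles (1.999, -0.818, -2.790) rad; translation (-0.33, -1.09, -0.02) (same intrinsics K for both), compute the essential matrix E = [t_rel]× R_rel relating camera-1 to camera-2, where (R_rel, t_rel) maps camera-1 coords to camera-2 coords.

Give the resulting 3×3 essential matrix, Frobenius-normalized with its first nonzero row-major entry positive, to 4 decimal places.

matrix = [0.3358 0.4426 0.2716; 0.2495 -0.2297 0.5108; -0.0536 -0.4579 0.1708]

source (pnp_recover): camera pose = R=[0.9473 -0.2894 -0.1377; 0.3170 0.9093 0.2696; 0.0472 -0.2991 0.9531], t=(0.4400, -0.2700, 4.6397)
after S1 (invert_se3): R=[0.9473 0.3170 0.0472; -0.2894 0.9093 -0.2991; -0.1377 0.2696 0.9531], t=(-0.5500, 1.7604, -4.2886)
after S2 (compose_se3): R=[0.6557 -0.1152 -0.7462; 0.4077 0.8859 0.2214; 0.6355 -0.4494 0.6278], t=(3.4824, -2.3977, -2.4639)
after S3 (essential): [0.3358 0.4426 0.2716; 0.2495 -0.2297 0.5108; -0.0536 -0.4579 0.1708]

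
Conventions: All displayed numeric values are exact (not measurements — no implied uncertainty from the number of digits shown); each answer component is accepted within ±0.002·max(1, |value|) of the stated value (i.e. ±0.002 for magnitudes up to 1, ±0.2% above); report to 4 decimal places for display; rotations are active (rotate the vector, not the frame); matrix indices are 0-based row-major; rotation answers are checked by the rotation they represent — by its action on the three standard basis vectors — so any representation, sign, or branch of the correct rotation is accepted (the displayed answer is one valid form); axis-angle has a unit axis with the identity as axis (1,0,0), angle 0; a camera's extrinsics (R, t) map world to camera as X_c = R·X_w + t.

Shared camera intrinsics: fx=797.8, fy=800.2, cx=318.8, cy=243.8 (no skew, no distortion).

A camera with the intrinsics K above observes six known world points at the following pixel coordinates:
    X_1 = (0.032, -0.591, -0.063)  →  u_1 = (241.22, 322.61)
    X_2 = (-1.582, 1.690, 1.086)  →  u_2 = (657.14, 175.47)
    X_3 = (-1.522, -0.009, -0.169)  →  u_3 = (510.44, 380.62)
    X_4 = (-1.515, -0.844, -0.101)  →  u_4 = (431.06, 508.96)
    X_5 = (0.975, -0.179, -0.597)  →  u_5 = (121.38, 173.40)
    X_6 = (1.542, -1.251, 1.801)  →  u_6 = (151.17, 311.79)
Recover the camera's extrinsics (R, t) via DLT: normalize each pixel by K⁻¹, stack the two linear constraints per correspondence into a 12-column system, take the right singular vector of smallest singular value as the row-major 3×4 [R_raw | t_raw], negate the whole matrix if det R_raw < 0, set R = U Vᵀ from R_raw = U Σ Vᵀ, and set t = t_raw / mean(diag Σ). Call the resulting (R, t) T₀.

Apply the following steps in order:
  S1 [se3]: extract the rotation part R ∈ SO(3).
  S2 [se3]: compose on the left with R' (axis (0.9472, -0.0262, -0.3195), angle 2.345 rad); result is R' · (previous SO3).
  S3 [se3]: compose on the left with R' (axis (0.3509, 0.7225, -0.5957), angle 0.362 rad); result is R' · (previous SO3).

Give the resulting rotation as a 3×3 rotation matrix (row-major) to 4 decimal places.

rotation (matrix) = ((-0.8273, 0.1587, -0.5388), (0.5341, 0.5193, -0.6671), (0.1740, -0.8397, -0.5144))

source (pnp_recover): camera pose = R=[-0.8052 0.5216 0.2822; -0.4946 -0.8532 0.1657; 0.3272 -0.0062 0.9449], t=(-0.1300, 0.0100, 4.9999)
after S1 (rot_of_se3): [-0.8052 0.5216 0.2822; -0.4946 -0.8532 0.1657; 0.3272 -0.0062 0.9449]
after S2 (compose_so3): [-0.9311 0.2749 -0.2399; 0.3462 0.4584 -0.8185; -0.1150 -0.8452 -0.5220]
after S3 (compose_so3): [-0.8273 0.1587 -0.5388; 0.5341 0.5193 -0.6671; 0.1740 -0.8397 -0.5144]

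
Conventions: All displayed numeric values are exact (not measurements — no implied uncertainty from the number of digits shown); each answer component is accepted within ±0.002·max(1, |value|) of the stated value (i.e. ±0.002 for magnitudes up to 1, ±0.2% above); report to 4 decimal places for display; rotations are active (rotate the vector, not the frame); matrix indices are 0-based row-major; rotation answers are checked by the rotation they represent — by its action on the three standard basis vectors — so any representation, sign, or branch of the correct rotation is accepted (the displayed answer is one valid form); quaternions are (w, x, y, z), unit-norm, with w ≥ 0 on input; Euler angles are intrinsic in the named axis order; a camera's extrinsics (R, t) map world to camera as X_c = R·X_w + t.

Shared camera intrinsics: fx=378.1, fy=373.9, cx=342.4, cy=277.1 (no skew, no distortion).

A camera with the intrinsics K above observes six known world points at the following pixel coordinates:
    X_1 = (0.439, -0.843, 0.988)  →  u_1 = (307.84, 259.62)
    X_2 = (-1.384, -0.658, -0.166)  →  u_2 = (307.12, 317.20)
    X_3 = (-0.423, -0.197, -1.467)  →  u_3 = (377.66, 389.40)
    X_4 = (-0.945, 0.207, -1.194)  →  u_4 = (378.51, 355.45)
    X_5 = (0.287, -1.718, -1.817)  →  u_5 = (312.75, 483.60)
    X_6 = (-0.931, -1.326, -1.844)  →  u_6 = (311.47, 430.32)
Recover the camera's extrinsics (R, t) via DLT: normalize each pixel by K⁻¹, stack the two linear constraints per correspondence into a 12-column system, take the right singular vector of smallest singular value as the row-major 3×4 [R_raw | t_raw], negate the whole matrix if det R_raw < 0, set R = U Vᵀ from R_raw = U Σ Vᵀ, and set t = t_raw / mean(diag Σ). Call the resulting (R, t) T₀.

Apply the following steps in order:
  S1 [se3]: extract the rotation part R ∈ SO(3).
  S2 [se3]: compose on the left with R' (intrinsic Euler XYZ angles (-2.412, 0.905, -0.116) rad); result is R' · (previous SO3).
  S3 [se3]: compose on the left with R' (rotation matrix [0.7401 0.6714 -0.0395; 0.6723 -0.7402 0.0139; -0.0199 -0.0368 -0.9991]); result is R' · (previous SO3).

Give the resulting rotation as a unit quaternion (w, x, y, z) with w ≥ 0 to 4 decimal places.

source (pnp_recover): camera pose = R=[0.3852 0.8714 -0.3039; 0.0568 -0.3510 -0.9346; -0.9211 0.3427 -0.1847], t=(0.4499, 0.3899, 5.4207)
after S1 (rot_of_se3): [0.3852 0.8714 -0.3039; 0.0568 -0.3510 -0.9346; -0.9211 0.3427 -0.1847]
after S2 (compose_so3): [-0.4840 0.7791 -0.3985; -0.5921 0.0438 0.8047; 0.6444 0.6254 0.4401]
after S3 (compose_so3): [-0.7811 0.5813 0.2280; 0.1218 0.5000 -0.8574; -0.6124 -0.6420 -0.4614]

rotation (quat) = (0.2537, 0.2123, 0.8280, -0.4527)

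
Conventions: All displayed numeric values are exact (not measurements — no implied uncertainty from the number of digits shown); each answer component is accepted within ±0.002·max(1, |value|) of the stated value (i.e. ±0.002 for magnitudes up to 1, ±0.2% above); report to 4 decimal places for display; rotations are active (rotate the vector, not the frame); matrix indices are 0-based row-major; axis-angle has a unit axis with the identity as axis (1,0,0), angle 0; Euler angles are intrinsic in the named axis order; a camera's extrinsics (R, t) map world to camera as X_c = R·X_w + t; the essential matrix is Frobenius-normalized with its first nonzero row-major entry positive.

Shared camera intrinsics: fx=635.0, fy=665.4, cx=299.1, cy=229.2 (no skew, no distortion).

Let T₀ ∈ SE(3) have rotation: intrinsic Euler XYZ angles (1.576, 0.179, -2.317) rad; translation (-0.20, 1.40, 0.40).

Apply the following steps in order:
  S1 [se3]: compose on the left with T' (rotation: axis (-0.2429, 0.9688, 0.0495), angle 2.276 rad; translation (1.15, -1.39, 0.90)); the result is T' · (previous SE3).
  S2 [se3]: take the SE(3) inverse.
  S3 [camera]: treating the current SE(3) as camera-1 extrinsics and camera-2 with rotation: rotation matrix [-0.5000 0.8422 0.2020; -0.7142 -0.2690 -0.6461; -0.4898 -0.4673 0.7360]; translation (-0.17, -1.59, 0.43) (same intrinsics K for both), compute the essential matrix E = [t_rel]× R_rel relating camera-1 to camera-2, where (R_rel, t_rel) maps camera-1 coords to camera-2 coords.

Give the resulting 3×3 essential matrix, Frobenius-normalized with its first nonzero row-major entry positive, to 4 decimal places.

matrix = [0.5022 0.4439 0.1892; -0.1207 -0.0825 0.0701; -0.2043 -0.0242 0.6680]

after S1 (compose_se3): R=[-0.1097 -0.9421 0.3170; -0.0653 -0.3114 -0.9480; 0.9918 -0.1247 -0.0273], t=(0.9516, 0.0438, 0.6455)
after S2 (invert_se3): R=[-0.1097 -0.0653 0.9918; -0.9421 -0.3114 -0.1247; 0.3170 -0.9480 -0.0273], t=(-0.5330, 0.9906, -0.2424)
after S3 (essential): [0.5022 0.4439 0.1892; -0.1207 -0.0825 0.0701; -0.2043 -0.0242 0.6680]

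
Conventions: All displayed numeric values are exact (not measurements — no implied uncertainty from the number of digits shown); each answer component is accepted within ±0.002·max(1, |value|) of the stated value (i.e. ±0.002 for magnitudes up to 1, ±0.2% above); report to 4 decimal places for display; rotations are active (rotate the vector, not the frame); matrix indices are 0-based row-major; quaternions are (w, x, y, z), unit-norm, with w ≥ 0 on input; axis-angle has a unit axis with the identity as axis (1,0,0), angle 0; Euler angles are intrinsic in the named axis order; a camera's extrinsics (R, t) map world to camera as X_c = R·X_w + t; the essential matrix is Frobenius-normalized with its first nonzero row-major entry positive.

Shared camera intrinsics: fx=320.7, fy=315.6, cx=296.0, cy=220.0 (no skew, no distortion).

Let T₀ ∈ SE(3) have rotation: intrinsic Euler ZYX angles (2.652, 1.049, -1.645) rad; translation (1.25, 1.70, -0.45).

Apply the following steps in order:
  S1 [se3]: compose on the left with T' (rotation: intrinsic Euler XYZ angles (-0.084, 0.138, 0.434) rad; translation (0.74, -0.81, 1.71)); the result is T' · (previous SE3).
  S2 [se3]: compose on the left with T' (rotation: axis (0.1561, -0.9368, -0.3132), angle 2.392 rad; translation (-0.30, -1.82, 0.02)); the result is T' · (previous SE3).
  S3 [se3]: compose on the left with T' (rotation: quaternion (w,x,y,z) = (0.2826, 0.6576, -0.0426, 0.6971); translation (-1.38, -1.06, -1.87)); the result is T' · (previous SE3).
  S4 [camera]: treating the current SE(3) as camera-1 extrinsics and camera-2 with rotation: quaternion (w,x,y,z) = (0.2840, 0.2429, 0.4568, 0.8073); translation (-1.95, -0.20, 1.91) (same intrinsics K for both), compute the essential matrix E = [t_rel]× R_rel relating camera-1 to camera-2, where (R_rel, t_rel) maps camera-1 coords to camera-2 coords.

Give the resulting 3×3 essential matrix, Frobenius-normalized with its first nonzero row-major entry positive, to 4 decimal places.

matrix = [0.3475 0.0026 -0.1929; 0.3250 0.4414 -0.3279; 0.4073 -0.5151 -0.0522]

after S1 (compose_se3): R=[-0.6122 0.7907 0.0036; -0.0387 -0.0254 -0.9989; -0.7898 -0.6117 0.0462], t=(1.0934, 1.2085, 1.0349)
after S2 (compose_se3): R=[0.9948 -0.1022 0.0040; -0.0622 -0.6348 -0.7702; 0.0813 0.7659 -0.6378], t=(-1.8505, -0.9622, 0.7861)
after S3 (compose_se3): R=[0.1249 0.9669 -0.2227; 0.3531 0.1664 0.9207; 0.9272 -0.1937 -0.3206], t=(-0.2906, -1.2192, -3.8081)
after S4 (essential): [0.3475 0.0026 -0.1929; 0.3250 0.4414 -0.3279; 0.4073 -0.5151 -0.0522]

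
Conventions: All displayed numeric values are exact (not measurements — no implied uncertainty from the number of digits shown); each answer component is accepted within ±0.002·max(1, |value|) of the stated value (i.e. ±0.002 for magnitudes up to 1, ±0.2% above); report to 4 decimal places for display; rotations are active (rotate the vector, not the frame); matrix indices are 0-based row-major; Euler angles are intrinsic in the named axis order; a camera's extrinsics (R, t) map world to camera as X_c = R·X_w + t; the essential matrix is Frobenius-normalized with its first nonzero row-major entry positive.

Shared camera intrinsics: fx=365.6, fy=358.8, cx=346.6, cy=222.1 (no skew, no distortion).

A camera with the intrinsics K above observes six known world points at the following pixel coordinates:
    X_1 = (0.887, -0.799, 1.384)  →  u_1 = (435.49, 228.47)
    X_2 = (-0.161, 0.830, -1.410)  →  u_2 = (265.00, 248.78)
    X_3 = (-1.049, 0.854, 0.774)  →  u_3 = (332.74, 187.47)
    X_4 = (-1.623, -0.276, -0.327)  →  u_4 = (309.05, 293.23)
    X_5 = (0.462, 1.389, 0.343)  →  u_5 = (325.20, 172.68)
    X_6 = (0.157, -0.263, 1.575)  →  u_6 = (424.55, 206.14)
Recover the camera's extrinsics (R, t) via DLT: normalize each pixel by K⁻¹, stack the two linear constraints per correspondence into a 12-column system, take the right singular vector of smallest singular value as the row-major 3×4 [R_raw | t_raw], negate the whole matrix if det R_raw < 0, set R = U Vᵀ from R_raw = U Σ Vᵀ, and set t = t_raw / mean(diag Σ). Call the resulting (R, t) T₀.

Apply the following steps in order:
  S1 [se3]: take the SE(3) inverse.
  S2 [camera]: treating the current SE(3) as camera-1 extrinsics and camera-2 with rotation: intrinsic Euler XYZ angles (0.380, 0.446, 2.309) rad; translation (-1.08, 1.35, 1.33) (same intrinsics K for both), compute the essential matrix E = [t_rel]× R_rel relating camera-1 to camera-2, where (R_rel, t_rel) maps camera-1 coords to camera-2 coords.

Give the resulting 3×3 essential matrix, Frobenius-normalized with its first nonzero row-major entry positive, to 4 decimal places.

source (pnp_recover): camera pose = R=[0.2846 -0.5813 0.7623; -0.1697 -0.8132 -0.5567; 0.9435 0.0291 -0.3301], t=(-0.0100, 0.4001, 6.8906)
after S1 (invert_se3): R=[0.2846 -0.1697 0.9435; -0.5813 -0.8132 0.0291; 0.7623 -0.5567 -0.3301], t=(-6.4305, 0.1191, 2.5049)
after S2 (essential): [0.0959 0.1356 0.6695; -0.0900 -0.6681 0.1762; -0.0379 -0.1493 -0.1223]

matrix = [0.0959 0.1356 0.6695; -0.0900 -0.6681 0.1762; -0.0379 -0.1493 -0.1223]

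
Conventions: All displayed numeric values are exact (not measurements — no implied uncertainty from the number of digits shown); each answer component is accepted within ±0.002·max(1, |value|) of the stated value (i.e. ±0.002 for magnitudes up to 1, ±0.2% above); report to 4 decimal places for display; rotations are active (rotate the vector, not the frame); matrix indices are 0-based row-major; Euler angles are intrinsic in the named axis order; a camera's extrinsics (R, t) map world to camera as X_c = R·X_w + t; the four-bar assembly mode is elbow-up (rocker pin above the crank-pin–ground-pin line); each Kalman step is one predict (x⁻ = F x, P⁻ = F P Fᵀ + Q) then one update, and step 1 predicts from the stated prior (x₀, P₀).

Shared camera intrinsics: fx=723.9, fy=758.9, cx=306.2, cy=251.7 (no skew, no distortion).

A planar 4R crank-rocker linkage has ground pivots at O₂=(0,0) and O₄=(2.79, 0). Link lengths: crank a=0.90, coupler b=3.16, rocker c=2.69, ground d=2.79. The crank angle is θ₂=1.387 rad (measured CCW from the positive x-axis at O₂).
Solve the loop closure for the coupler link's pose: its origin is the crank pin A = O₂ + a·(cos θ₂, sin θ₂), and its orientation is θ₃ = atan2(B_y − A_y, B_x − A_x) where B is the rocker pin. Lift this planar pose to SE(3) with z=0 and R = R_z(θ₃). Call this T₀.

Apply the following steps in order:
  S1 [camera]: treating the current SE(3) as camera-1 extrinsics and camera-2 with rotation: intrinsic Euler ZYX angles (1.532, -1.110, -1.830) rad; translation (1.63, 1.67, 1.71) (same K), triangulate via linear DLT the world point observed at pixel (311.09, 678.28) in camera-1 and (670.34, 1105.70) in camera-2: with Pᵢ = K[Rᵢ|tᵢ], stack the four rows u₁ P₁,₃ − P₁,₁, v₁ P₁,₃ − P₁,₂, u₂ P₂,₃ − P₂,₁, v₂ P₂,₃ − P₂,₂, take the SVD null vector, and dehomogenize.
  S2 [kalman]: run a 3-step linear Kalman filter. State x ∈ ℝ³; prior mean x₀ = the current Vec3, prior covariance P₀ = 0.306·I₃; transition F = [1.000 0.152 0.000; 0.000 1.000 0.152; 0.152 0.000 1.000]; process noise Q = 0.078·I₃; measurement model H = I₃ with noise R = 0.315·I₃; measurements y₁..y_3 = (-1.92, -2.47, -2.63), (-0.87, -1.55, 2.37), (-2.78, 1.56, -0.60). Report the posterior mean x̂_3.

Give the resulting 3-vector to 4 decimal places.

result = (-1.8815, -0.2787, -0.1078)

source (fourbar_fk): coupler pose = R=[0.8208 -0.5712 0.0000; 0.5712 0.8208 0.0000; 0.0000 0.0000 1.0000], t=(0.1645, 0.8848, 0.0000)
after S1 (triangulate): (-0.3470, -0.2213, 0.8984)
after S2 (kf_track): (-1.8815, -0.2787, -0.1078)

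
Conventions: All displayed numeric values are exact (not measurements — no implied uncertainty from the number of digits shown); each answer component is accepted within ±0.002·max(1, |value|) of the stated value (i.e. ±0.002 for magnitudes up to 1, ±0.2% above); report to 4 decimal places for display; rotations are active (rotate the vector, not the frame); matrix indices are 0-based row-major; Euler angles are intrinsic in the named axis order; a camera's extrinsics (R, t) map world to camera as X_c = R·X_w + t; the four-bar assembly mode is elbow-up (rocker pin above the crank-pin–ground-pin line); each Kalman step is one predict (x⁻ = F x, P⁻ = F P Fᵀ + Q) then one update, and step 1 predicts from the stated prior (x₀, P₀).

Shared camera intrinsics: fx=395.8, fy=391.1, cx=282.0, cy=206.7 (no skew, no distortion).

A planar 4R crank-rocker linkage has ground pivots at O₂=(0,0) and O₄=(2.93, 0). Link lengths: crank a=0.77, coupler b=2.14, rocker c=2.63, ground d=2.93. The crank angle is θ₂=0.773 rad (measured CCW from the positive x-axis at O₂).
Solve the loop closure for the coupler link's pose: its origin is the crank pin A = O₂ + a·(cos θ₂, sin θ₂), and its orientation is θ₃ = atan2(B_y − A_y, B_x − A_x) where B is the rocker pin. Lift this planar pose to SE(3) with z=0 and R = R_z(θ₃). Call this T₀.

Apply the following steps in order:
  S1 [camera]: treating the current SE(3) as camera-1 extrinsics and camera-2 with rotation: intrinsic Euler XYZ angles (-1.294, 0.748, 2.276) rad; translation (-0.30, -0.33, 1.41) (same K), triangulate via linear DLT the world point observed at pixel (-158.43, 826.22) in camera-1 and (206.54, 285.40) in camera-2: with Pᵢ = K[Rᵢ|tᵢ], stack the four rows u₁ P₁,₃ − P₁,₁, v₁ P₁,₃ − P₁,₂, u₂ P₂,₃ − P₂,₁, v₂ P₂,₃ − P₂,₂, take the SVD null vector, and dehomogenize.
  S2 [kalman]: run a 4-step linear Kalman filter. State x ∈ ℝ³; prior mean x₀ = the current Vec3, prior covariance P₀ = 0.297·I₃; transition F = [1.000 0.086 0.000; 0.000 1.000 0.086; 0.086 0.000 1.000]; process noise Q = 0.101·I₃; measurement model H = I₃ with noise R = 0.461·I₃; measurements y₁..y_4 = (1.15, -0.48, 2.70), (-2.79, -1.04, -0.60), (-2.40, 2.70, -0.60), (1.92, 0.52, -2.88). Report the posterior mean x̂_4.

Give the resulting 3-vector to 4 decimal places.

source (fourbar_fk): coupler pose = R=[0.5442 -0.8389 0.0000; 0.8389 0.5442 0.0000; 0.0000 0.0000 1.0000], t=(0.5512, 0.5377, 0.0000)
after S1 (triangulate): (-0.1994, 1.5393, 0.7627)
after S2 (kf_track): (-0.1878, 0.8322, -1.0167)

result = (-0.1878, 0.8322, -1.0167)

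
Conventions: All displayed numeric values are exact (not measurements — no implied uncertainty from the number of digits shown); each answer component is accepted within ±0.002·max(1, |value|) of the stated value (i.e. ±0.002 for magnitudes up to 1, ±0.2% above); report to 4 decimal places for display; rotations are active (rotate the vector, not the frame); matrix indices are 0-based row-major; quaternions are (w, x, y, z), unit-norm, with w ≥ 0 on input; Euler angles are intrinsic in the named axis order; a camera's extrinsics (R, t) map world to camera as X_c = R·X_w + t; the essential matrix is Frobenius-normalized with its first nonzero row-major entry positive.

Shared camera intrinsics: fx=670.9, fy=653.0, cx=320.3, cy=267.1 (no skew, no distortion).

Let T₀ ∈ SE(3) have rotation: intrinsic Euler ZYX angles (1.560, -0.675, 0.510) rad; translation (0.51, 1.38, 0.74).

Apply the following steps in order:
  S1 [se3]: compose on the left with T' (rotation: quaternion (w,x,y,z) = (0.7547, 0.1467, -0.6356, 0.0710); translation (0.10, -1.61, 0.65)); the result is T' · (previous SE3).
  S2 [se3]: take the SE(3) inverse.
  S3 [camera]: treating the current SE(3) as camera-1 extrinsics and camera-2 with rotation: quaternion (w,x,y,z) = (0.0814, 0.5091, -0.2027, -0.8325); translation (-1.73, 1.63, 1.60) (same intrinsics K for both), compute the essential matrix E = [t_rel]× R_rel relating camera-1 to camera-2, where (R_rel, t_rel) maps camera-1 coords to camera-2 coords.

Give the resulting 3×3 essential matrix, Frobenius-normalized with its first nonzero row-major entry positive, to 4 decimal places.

after S1 (compose_se3): R=[-0.8141 -0.4303 -0.3899; 0.5438 -0.3292 -0.7720; 0.2038 -0.8405 0.5020], t=(-0.9068, -0.5744, 1.4412)
after S2 (invert_se3): R=[-0.8141 0.5438 0.2038; -0.4303 -0.3292 -0.8405; -0.3899 -0.7720 0.5020], t=(-0.7196, 0.6320, -1.5205)
after S3 (essential): [0.4848 -0.1472 -0.3072; 0.4421 0.3452 -0.0086; -0.0079 -0.5046 -0.2821]

matrix = [0.4848 -0.1472 -0.3072; 0.4421 0.3452 -0.0086; -0.0079 -0.5046 -0.2821]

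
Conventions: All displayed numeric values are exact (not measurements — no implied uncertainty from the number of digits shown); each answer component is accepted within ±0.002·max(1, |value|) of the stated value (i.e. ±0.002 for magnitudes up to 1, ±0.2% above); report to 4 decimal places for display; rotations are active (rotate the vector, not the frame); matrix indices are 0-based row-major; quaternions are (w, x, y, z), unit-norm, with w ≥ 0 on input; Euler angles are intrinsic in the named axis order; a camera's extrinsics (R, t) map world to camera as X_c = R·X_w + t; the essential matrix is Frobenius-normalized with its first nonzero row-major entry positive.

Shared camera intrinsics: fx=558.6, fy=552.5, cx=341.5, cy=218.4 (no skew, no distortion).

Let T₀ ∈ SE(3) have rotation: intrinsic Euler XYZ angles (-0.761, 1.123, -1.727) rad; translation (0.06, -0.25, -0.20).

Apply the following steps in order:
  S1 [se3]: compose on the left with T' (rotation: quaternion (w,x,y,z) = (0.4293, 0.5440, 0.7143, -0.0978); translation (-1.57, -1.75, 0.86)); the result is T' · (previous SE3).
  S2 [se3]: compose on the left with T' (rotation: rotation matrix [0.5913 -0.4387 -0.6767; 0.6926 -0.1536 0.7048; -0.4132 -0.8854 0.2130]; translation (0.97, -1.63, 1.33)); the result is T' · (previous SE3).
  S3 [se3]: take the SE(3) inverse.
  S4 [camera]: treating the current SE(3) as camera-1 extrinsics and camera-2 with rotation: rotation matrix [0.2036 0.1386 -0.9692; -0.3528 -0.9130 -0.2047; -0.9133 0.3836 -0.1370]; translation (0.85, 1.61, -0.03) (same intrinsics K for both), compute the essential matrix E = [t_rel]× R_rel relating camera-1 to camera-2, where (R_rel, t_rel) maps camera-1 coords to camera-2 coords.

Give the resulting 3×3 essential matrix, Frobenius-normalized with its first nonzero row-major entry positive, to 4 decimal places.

matrix = [0.3802 -0.2853 0.1389; 0.3289 -0.1427 0.4182; -0.2090 0.3662 0.5231]

after S1 (compose_se3): R=[-0.1333 -0.9152 0.3804; -0.7623 0.3399 0.5507; -0.6333 -0.2166 -0.7430], t=(-1.8890, -1.6843, 0.8574)
after S2 (compose_se3): R=[0.6842 -0.5437 0.4861; -0.4215 -0.8387 -0.3448; 0.5951 0.0310 -0.8030], t=(0.0117, -2.0752, 3.7844)
after S3 (invert_se3): R=[0.6842 -0.4215 0.5951; -0.5437 -0.8387 0.0310; 0.4861 -0.3448 -0.8030], t=(-3.1350, -1.8515, 2.3178)
after S4 (essential): [0.3802 -0.2853 0.1389; 0.3289 -0.1427 0.4182; -0.2090 0.3662 0.5231]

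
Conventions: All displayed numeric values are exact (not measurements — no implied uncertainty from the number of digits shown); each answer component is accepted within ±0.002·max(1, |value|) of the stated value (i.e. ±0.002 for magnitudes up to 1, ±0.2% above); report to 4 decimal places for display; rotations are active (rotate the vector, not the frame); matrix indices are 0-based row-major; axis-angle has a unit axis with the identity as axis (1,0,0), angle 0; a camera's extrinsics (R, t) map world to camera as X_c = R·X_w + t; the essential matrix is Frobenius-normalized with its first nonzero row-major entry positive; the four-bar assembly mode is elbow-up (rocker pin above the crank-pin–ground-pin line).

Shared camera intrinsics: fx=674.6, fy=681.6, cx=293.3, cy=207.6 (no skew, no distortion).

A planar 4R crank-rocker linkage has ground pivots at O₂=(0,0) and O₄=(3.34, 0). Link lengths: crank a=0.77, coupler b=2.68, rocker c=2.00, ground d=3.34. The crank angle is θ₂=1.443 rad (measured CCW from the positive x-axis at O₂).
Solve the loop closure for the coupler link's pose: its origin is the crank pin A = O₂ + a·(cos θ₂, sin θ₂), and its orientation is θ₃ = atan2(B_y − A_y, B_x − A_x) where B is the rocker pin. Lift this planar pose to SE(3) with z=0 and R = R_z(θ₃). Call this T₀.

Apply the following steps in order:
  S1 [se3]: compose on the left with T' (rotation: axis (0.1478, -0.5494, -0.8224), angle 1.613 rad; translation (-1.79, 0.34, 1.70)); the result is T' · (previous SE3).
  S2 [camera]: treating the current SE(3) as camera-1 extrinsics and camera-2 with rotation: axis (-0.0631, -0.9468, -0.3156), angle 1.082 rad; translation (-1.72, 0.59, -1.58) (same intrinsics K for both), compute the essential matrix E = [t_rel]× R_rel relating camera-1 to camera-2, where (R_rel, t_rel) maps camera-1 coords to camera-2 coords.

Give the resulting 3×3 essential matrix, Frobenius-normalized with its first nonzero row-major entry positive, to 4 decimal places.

source (fourbar_fk): coupler pose = R=[0.9160 -0.4011 0.0000; 0.4011 0.9160 0.0000; 0.0000 0.0000 1.0000], t=(0.0981, 0.7637, 0.0000)
after S1 (compose_se3): R=[0.2778 0.6829 -0.6756; -0.7209 0.6130 0.3232; 0.6349 0.3973 0.6627], t=(-1.2290, 0.4591, 2.2138)
after S2 (essential): [0.3058 0.5882 0.2442; -0.6376 0.2831 0.1151; -0.0025 -0.0292 -0.0121]

matrix = [0.3058 0.5882 0.2442; -0.6376 0.2831 0.1151; -0.0025 -0.0292 -0.0121]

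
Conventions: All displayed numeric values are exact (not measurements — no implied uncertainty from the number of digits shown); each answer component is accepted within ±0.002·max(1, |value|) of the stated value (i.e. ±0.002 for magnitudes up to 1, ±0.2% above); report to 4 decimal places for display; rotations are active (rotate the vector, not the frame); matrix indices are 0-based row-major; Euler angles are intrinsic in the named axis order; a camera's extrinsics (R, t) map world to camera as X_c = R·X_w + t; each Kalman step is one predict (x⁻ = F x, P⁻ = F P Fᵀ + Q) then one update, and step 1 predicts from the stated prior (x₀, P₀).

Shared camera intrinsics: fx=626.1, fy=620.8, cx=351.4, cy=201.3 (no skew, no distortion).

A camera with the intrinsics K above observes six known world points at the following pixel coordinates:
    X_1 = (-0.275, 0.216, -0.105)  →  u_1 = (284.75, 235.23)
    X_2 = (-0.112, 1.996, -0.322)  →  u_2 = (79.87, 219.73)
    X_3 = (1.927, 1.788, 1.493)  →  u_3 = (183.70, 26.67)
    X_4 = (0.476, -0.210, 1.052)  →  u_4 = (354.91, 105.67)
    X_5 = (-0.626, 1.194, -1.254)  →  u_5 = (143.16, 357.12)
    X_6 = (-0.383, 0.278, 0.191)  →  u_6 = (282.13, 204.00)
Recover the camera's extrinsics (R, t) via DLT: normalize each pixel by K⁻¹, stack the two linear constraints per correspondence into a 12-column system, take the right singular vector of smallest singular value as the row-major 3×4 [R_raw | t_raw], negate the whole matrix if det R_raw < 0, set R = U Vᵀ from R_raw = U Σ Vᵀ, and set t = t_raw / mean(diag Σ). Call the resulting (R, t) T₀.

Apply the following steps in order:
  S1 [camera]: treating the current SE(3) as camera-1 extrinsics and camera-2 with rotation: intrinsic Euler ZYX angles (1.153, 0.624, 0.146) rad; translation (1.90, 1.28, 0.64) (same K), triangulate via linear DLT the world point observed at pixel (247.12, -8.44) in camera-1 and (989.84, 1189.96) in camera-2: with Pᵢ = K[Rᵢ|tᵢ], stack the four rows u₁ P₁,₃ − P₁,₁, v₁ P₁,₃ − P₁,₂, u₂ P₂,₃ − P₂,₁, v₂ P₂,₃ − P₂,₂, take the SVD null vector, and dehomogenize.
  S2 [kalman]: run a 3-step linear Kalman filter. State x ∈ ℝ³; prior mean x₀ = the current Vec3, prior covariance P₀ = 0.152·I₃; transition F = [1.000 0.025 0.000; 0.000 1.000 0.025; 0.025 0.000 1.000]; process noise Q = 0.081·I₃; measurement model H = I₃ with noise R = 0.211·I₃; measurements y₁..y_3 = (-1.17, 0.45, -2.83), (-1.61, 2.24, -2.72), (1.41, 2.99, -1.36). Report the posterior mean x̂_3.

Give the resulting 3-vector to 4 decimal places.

source (pnp_recover): camera pose = R=[-0.0319 -0.9827 0.1823; -0.2184 -0.1712 -0.9607; 0.9753 -0.0705 -0.2091], t=(-0.3500, 0.1700, 5.6413)
after S1 (triangulate): (0.5964, 0.9525, 1.8970)
after S2 (kf_track): (0.1754, 2.1270, -1.4856)

result = (0.1754, 2.1270, -1.4856)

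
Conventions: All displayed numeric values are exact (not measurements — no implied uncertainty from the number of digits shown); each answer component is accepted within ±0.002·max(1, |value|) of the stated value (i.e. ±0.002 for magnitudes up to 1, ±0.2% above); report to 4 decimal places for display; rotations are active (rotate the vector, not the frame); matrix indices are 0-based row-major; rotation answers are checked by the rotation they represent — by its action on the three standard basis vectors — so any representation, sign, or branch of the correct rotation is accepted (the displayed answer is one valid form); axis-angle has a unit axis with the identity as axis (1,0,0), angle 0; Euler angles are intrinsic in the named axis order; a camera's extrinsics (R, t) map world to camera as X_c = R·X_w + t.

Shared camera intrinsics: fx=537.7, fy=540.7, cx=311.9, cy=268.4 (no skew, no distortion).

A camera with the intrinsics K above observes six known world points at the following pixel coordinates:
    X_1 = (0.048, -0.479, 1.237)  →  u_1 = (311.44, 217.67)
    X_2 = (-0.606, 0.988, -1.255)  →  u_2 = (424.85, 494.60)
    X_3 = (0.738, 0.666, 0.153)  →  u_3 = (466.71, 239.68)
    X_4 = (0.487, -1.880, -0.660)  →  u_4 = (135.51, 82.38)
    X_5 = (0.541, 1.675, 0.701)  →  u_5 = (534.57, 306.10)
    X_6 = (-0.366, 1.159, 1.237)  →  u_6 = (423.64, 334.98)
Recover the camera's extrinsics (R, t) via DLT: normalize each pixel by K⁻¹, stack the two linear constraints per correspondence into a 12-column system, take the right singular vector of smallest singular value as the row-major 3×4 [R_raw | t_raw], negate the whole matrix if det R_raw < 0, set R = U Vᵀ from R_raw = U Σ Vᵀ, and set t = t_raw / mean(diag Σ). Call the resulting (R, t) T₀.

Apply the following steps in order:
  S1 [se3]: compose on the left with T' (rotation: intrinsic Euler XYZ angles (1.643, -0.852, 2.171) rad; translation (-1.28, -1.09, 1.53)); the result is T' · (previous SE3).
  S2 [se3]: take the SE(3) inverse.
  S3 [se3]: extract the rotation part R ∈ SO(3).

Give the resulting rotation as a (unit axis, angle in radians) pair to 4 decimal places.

source (pnp_recover): camera pose = R=[0.5226 0.8482 0.0862; -0.8190 0.5276 -0.2256; -0.2368 0.0473 0.9704], t=(0.2700, 0.0600, 4.2799)
after S1 (compose_se3): R=[0.4289 -0.6377 -0.6398; -0.1947 0.6263 -0.7548; 0.8821 0.4483 0.1444], t=(-4.6341, -3.7629, 1.5261)
after S2 (invert_se3): R=[0.4289 -0.1947 0.8821; -0.6377 0.6263 0.4483; -0.6398 -0.7548 0.1444], t=(-0.0914, -1.2825, -6.0258)
after S3 (rot_of_se3): [0.4289 -0.1947 0.8821; -0.6377 0.6263 0.4483; -0.6398 -0.7548 0.1444]

rotation (axis_angle) = ((-0.6046, 0.7648, -0.2226), 1.4708)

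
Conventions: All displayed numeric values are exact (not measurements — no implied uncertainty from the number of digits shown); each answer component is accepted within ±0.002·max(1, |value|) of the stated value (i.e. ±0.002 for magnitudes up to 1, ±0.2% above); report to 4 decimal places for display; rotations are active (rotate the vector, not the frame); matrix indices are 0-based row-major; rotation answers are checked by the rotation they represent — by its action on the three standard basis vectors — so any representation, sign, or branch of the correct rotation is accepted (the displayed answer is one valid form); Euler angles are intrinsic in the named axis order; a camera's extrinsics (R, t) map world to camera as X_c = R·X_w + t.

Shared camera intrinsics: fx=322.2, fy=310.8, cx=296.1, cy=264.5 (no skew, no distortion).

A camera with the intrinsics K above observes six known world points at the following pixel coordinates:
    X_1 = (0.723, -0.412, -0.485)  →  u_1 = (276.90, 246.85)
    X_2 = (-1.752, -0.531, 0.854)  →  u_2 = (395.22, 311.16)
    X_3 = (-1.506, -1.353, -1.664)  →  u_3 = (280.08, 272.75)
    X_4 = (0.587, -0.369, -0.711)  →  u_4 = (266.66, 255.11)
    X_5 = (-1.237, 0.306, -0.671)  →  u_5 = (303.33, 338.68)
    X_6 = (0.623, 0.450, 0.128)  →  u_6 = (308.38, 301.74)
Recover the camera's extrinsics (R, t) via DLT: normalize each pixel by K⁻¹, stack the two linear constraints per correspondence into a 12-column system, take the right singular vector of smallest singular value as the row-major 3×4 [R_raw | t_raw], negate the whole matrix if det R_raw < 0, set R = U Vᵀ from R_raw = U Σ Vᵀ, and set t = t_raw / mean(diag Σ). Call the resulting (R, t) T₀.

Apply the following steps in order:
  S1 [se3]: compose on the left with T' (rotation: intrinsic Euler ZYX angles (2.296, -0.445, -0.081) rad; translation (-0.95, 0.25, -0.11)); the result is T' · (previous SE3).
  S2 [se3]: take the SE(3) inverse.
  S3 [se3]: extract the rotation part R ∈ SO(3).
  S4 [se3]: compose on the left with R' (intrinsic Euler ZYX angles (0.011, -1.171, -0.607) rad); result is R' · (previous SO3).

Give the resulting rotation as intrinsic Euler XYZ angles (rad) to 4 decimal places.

source (pnp_recover): camera pose = R=[-0.3649 -0.1877 0.9119; -0.5389 0.8413 -0.0425; -0.7592 -0.5069 -0.4082], t=(0.3500, 0.4501, 4.8208)
after S1 (compose_se3): R=[0.4628 -0.6482 -0.6047; 0.3802 -0.4711 0.7959; -0.8008 -0.5983 0.0285], t=(-0.4257, -1.6060, 4.3448)
after S2 (invert_se3): R=[0.4628 0.3802 -0.8008; -0.6482 -0.4711 -0.5983; -0.6047 0.7959 0.0285], t=(4.2869, 1.5669, 0.8972)
after S3 (rot_of_se3): [0.4628 0.3802 -0.8008; -0.6482 -0.4711 -0.5983; -0.6047 0.7959 0.0285]
after S4 (compose_so3): [0.3067 -0.7024 -0.6423; -0.8740 0.0594 -0.4823; 0.3769 0.7093 -0.5957]

rotation (euler_xyz) = (2.4611, -0.6975, 1.1591)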